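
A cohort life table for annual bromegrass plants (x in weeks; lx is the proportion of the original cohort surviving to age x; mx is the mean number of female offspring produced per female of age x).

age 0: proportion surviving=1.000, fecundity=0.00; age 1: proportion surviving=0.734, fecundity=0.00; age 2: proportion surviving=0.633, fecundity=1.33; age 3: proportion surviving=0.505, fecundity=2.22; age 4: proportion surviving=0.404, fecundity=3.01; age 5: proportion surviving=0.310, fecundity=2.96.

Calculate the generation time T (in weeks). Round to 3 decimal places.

lx·mx: 0, 0, 0.84189, 1.1211, 1.21604, 0.9176 → R0 = 4.09663
x·lx·mx: 0, 0, 1.68378, 3.3633, 4.86416, 4.588 → Σ = 14.49924
T = 14.49924 / 4.09663 = 3.539309… → 3.539

3.539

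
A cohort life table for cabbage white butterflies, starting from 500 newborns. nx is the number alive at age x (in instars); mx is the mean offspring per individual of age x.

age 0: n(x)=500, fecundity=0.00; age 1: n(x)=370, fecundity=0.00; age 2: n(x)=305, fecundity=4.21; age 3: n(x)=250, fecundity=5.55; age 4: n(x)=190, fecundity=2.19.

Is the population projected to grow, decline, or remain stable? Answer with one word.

lx = nx/n0 = nx/500: 1, 0.74, 0.61, 0.5, 0.38
R0 = Σ lx·mx = 0 + 0 + 2.5681 + 2.775 + 0.8322 = 6.1753
R0 > 1, so the population is growing.

growing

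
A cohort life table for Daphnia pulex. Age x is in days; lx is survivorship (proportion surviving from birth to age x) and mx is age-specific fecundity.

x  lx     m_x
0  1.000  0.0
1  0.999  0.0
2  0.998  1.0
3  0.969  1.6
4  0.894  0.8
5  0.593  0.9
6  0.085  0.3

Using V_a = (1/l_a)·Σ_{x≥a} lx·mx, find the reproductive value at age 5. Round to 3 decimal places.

lx·mx for x ≥ 5: 0.5337, 0.0255 → sum = 0.5592
V_5 = 0.5592 / l_5 = 0.5592 / 0.593 = 0.943002… → 0.943

0.943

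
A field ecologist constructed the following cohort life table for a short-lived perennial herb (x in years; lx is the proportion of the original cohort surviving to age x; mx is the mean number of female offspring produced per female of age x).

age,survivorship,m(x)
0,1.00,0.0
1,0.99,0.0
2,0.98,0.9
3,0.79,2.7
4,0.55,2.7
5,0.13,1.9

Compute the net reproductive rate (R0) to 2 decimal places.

lx·mx by age: 0, 0, 0.882, 2.133, 1.485, 0.247
R0 = Σ lx·mx = 4.747 → 4.75

4.75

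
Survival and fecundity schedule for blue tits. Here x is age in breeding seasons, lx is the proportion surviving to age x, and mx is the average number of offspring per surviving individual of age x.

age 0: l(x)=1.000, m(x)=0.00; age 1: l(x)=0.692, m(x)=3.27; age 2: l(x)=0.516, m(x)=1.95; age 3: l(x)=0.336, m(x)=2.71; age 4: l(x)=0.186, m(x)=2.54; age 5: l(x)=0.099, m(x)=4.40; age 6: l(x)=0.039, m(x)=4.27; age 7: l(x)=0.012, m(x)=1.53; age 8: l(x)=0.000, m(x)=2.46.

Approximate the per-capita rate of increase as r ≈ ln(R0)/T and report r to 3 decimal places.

R0 = Σ lx·mx = 0 + 2.26284 + 1.0062 + 0.91056 + 0.47244 + 0.4356 + 0.16653 + 0.01836 + 0 = 5.27253
Σ x·lx·mx = 12.20238; T = 12.20238/5.27253 = 2.31433…
r ≈ ln(R0)/T = ln(5.27253)/2.31433… = 0.71835… → 0.718

0.718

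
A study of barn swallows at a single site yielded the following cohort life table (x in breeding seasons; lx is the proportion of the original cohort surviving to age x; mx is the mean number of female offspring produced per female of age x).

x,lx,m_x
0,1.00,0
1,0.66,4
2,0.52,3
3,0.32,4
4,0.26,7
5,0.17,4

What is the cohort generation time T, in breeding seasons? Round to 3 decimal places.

lx·mx: 0, 2.64, 1.56, 1.28, 1.82, 0.68 → R0 = 7.98
x·lx·mx: 0, 2.64, 3.12, 3.84, 7.28, 3.4 → Σ = 20.28
T = 20.28 / 7.98 = 2.541353… → 2.541

2.541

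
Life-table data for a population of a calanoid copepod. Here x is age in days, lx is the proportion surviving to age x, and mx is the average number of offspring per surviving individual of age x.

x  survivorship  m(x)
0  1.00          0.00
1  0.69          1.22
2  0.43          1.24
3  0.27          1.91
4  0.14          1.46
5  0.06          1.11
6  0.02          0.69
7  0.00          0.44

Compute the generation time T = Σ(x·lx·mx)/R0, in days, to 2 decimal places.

2.16

lx·mx: 0, 0.8418, 0.5332, 0.5157, 0.2044, 0.0666, 0.0138, 0 → R0 = 2.1755
x·lx·mx: 0, 0.8418, 1.0664, 1.5471, 0.8176, 0.333, 0.0828, 0 → Σ = 4.6887
T = 4.6887 / 2.1755 = 2.155229… → 2.16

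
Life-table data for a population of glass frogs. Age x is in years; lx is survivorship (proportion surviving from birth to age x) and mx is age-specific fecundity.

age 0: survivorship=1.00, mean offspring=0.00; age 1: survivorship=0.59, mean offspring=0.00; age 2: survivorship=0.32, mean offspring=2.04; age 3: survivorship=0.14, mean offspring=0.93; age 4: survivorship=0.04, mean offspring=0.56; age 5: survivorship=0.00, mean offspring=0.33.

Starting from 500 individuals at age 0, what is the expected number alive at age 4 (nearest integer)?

Expected survivors = N0 · l_4 = 500 × 0.04 = 20 → 20

20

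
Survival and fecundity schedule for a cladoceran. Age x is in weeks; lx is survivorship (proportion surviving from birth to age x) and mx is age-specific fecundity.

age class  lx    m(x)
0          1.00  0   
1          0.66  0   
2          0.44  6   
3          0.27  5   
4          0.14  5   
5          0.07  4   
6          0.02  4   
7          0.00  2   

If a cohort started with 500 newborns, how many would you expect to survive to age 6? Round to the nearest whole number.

Expected survivors = N0 · l_6 = 500 × 0.02 = 10 → 10

10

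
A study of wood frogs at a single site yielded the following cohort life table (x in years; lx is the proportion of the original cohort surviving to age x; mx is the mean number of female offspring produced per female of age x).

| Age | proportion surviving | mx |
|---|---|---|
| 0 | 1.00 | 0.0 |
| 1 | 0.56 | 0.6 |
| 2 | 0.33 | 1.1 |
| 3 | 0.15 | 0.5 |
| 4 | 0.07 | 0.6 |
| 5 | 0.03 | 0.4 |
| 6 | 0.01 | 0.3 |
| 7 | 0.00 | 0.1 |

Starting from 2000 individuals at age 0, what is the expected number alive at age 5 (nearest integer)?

60

Expected survivors = N0 · l_5 = 2000 × 0.03 = 60 → 60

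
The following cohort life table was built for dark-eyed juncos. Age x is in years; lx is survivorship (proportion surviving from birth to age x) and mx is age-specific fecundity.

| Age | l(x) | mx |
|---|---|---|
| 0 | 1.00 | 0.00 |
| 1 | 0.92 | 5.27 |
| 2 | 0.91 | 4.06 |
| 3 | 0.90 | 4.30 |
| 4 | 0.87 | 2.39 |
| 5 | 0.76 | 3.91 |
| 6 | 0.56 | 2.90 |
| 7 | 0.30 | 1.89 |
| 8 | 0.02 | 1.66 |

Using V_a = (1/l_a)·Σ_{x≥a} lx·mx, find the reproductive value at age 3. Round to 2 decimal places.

12.38

lx·mx for x ≥ 3: 3.87, 2.0793, 2.9716, 1.624, 0.567, 0.0332 → sum = 11.1451
V_3 = 11.1451 / l_3 = 11.1451 / 0.9 = 12.383444… → 12.38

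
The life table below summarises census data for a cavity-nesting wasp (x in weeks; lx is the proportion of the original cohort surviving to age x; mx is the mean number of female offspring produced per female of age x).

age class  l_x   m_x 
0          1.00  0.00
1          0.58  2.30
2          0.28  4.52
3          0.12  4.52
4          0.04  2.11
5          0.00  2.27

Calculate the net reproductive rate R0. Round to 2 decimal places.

lx·mx by age: 0, 1.334, 1.2656, 0.5424, 0.0844, 0
R0 = Σ lx·mx = 3.2264 → 3.23

3.23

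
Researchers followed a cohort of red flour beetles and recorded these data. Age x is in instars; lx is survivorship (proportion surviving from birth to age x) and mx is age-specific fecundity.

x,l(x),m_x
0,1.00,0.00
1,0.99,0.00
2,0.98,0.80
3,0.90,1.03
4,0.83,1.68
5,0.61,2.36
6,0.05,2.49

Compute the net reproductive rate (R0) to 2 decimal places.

4.67

lx·mx by age: 0, 0, 0.784, 0.927, 1.3944, 1.4396, 0.1245
R0 = Σ lx·mx = 4.6695 → 4.67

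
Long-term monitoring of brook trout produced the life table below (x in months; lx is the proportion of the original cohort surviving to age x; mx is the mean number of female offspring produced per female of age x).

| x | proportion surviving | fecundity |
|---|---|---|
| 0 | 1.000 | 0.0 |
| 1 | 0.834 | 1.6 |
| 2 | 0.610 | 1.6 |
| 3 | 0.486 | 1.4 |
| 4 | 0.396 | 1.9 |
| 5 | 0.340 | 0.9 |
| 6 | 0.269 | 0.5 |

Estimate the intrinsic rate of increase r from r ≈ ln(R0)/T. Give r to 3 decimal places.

0.561

R0 = Σ lx·mx = 0 + 1.3344 + 0.976 + 0.6804 + 0.7524 + 0.306 + 0.1345 = 4.1837
Σ x·lx·mx = 10.6742; T = 10.6742/4.1837 = 2.55138…
r ≈ ln(R0)/T = ln(4.1837)/2.55138… = 0.56095… → 0.561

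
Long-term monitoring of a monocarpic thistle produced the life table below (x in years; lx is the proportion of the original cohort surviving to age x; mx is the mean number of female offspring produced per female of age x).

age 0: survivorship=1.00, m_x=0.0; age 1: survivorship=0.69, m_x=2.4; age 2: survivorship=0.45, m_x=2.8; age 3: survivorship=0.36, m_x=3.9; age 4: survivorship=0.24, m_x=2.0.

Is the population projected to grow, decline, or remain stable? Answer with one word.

R0 = Σ lx·mx = 0 + 1.656 + 1.26 + 1.404 + 0.48 = 4.8
R0 > 1, so the population is growing.

growing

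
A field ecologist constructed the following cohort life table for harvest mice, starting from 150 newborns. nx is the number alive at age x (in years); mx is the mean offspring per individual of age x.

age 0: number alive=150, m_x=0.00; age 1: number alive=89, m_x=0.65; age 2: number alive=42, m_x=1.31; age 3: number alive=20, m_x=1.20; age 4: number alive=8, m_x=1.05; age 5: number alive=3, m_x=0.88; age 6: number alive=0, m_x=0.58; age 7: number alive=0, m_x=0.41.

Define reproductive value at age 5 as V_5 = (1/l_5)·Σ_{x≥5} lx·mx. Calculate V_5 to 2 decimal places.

lx = nx/n0 = nx/150: 1, 0.59333…, 0.28, 0.13333…, 0.05333…, 0.02, 0, 0
lx·mx for x ≥ 5: 0.0176, 0, 0 → sum = 0.0176
V_5 = 0.0176 / l_5 = 0.0176 / 0.02 = 0.88 → 0.88

0.88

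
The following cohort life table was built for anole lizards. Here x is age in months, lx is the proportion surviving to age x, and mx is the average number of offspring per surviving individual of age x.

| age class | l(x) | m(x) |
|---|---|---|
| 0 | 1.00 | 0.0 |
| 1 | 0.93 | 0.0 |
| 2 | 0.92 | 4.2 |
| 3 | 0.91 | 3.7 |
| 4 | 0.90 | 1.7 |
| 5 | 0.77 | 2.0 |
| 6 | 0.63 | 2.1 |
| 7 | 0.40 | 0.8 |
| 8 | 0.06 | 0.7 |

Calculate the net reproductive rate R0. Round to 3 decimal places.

lx·mx by age: 0, 0, 3.864, 3.367, 1.53, 1.54, 1.323, 0.32, 0.042
R0 = Σ lx·mx = 11.986 → 11.986

11.986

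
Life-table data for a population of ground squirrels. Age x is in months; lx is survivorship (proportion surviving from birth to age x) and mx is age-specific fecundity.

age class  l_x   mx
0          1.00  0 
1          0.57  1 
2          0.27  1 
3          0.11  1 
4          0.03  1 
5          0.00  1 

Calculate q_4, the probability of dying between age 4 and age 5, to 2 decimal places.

q_4 = (l_4 − l_5) / l_4 = (0.03 − 0) / 0.03
     = 0.03 / 0.03 = 1 → 1.00

1.00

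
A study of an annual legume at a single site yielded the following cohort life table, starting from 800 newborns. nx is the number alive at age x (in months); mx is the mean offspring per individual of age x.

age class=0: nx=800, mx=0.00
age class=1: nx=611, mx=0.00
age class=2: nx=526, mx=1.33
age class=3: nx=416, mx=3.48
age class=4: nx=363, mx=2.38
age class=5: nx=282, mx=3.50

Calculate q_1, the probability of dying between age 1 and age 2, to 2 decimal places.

lx = nx/n0 = nx/800: 1, 0.76375, 0.6575, 0.52, 0.45375, 0.3525
q_1 = (l_1 − l_2) / l_1 = (0.76375 − 0.6575) / 0.76375
     = 0.10625 / 0.76375 = 0.139116… → 0.14

0.14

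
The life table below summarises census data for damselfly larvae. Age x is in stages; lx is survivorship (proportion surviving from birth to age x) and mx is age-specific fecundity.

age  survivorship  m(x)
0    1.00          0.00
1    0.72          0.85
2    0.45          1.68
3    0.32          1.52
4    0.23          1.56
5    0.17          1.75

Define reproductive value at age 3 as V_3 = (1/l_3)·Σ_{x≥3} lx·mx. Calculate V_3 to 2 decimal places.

lx·mx for x ≥ 3: 0.4864, 0.3588, 0.2975 → sum = 1.1427
V_3 = 1.1427 / l_3 = 1.1427 / 0.32 = 3.570938… → 3.57

3.57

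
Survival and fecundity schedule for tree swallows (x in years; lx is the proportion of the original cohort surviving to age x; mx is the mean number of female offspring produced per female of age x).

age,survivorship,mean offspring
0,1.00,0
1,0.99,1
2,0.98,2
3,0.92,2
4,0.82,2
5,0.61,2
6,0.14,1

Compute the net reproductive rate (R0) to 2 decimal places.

lx·mx by age: 0, 0.99, 1.96, 1.84, 1.64, 1.22, 0.14
R0 = Σ lx·mx = 7.79 → 7.79

7.79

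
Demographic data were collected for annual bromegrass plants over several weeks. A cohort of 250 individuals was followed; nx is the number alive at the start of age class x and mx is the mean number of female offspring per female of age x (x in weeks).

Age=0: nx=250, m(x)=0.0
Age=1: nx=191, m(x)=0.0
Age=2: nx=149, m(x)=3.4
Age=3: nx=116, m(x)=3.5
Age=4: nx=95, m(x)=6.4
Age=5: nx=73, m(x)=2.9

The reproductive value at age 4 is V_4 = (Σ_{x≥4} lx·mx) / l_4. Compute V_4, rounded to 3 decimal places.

8.628

lx = nx/n0 = nx/250: 1, 0.764, 0.596, 0.464, 0.38, 0.292
lx·mx for x ≥ 4: 2.432, 0.8468 → sum = 3.2788
V_4 = 3.2788 / l_4 = 3.2788 / 0.38 = 8.628421… → 8.628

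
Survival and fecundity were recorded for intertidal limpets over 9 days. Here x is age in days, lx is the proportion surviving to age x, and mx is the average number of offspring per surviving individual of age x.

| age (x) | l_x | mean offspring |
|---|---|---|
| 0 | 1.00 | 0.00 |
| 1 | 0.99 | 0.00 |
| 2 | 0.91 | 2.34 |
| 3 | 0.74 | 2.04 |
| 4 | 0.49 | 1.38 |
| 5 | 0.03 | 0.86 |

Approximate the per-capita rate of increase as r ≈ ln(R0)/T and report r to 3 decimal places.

R0 = Σ lx·mx = 0 + 0 + 2.1294 + 1.5096 + 0.6762 + 0.0258 = 4.341
Σ x·lx·mx = 11.6214; T = 11.6214/4.341 = 2.67713…
r ≈ ln(R0)/T = ln(4.341)/2.67713… = 0.54839… → 0.548

0.548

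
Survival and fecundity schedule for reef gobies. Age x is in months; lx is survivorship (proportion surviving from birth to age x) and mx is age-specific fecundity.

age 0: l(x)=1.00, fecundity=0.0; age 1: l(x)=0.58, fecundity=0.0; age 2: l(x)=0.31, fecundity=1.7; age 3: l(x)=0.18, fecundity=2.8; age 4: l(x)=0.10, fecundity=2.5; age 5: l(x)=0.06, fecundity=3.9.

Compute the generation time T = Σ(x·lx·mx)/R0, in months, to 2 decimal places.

lx·mx: 0, 0, 0.527, 0.504, 0.25, 0.234 → R0 = 1.515
x·lx·mx: 0, 0, 1.054, 1.512, 1, 1.17 → Σ = 4.736
T = 4.736 / 1.515 = 3.126073… → 3.13

3.13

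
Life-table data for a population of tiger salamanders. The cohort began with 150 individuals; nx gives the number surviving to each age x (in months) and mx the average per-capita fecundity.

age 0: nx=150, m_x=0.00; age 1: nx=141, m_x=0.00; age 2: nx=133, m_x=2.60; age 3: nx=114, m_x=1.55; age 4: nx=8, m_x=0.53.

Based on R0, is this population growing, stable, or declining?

lx = nx/n0 = nx/150: 1, 0.94, 0.88667…, 0.76, 0.05333…
R0 = Σ lx·mx = 0 + 0 + 2.305333… + 1.178 + 0.028267… = 3.5116…
R0 > 1, so the population is growing.

growing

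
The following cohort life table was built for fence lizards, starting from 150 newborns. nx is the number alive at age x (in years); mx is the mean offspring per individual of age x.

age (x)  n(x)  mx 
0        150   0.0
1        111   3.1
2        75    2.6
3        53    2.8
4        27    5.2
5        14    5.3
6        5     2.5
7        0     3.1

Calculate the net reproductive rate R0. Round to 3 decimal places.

lx = nx/n0 = nx/150: 1, 0.74, 0.5, 0.35333…, 0.18, 0.09333…, 0.03333…, 0
lx·mx by age: 0, 2.294, 1.3, 0.989333…, 0.936, 0.494667…, 0.083333…, 0
R0 = Σ lx·mx = 6.097333… → 6.097

6.097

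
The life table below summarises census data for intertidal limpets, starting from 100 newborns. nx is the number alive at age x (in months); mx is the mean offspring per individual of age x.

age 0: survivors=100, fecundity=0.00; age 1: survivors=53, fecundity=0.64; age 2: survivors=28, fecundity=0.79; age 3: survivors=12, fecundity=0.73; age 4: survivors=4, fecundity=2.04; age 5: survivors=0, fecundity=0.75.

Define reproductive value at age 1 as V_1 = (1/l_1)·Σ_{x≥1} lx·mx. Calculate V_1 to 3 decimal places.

lx = nx/n0 = nx/100: 1, 0.53, 0.28, 0.12, 0.04, 0
lx·mx for x ≥ 1: 0.3392, 0.2212, 0.0876, 0.0816, 0 → sum = 0.7296
V_1 = 0.7296 / l_1 = 0.7296 / 0.53 = 1.376604… → 1.377

1.377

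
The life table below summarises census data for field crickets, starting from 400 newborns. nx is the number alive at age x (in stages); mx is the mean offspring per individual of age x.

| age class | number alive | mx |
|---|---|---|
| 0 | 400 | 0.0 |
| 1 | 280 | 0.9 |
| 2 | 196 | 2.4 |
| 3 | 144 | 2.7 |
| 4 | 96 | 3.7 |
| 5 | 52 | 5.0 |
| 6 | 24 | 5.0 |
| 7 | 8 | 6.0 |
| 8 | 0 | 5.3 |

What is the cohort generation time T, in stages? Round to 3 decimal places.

3.239

lx = nx/n0 = nx/400: 1, 0.7, 0.49, 0.36, 0.24, 0.13, 0.06, 0.02, 0
lx·mx: 0, 0.63, 1.176, 0.972, 0.888, 0.65, 0.3, 0.12, 0 → R0 = 4.736
x·lx·mx: 0, 0.63, 2.352, 2.916, 3.552, 3.25, 1.8, 0.84, 0 → Σ = 15.34
T = 15.34 / 4.736 = 3.23902… → 3.239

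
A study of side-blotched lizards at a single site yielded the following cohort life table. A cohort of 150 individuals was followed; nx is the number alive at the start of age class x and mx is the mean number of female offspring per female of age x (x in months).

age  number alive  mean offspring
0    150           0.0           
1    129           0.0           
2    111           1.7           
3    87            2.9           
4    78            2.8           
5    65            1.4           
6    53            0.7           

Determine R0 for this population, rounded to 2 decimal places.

lx = nx/n0 = nx/150: 1, 0.86, 0.74, 0.58, 0.52, 0.43333…, 0.35333…
lx·mx by age: 0, 0, 1.258, 1.682, 1.456, 0.606667…, 0.247333…
R0 = Σ lx·mx = 5.25… → 5.25

5.25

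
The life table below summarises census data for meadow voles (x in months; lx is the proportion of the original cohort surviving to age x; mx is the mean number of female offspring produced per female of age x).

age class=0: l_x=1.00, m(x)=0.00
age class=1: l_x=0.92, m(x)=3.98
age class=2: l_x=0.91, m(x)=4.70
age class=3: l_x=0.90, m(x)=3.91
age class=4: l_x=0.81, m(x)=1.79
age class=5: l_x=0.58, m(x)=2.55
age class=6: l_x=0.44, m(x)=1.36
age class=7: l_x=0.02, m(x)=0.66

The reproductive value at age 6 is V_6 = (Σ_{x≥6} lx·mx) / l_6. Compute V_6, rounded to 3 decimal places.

lx·mx for x ≥ 6: 0.5984, 0.0132 → sum = 0.6116
V_6 = 0.6116 / l_6 = 0.6116 / 0.44 = 1.39 → 1.390

1.390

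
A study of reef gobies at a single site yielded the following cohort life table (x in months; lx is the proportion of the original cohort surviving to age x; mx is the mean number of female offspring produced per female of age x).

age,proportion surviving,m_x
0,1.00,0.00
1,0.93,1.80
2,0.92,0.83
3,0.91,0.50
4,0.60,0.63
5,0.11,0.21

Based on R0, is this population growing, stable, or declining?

R0 = Σ lx·mx = 0 + 1.674 + 0.7636 + 0.455 + 0.378 + 0.0231 = 3.2937
R0 > 1, so the population is growing.

growing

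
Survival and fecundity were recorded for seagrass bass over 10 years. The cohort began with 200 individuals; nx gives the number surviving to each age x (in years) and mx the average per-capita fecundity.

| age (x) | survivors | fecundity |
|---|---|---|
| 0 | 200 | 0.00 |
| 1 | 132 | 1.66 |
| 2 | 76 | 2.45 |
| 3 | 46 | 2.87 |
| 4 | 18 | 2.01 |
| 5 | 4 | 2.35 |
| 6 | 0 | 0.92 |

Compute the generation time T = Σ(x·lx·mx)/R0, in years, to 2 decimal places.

lx = nx/n0 = nx/200: 1, 0.66, 0.38, 0.23, 0.09, 0.02, 0
lx·mx: 0, 1.0956, 0.931, 0.6601, 0.1809, 0.047, 0 → R0 = 2.9146
x·lx·mx: 0, 1.0956, 1.862, 1.9803, 0.7236, 0.235, 0 → Σ = 5.8965
T = 5.8965 / 2.9146 = 2.023091… → 2.02

2.02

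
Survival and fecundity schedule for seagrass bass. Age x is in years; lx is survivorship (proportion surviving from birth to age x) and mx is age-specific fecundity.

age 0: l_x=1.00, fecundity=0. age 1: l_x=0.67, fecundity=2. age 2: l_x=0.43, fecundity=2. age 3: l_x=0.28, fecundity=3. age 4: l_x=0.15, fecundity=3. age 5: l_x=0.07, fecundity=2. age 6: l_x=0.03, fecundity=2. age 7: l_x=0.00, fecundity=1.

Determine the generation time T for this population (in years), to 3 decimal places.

2.287

lx·mx: 0, 1.34, 0.86, 0.84, 0.45, 0.14, 0.06, 0 → R0 = 3.69
x·lx·mx: 0, 1.34, 1.72, 2.52, 1.8, 0.7, 0.36, 0 → Σ = 8.44
T = 8.44 / 3.69 = 2.287263… → 2.287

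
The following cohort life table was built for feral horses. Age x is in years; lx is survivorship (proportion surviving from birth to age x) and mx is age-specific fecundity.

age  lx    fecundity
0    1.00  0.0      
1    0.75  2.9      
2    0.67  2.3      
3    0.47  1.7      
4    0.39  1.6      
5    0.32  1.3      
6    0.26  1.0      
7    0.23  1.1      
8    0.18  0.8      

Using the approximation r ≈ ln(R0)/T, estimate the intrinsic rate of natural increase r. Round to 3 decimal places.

R0 = Σ lx·mx = 0 + 2.175 + 1.541 + 0.799 + 0.624 + 0.416 + 0.26 + 0.253 + 0.144 = 6.212
Σ x·lx·mx = 16.713; T = 16.713/6.212 = 2.69044…
r ≈ ln(R0)/T = ln(6.212)/2.69044… = 0.67888… → 0.679

0.679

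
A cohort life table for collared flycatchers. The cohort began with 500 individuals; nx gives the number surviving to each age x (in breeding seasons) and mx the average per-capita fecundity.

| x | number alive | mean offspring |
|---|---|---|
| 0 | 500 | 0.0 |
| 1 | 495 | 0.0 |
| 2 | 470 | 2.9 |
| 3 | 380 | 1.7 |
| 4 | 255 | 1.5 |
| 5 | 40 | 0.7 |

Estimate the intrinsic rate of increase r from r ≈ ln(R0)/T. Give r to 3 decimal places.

0.602

lx = nx/n0 = nx/500: 1, 0.99, 0.94, 0.76, 0.51, 0.08
R0 = Σ lx·mx = 0 + 0 + 2.726 + 1.292 + 0.765 + 0.056 = 4.839
Σ x·lx·mx = 12.668; T = 12.668/4.839 = 2.6179…
r ≈ ln(R0)/T = ln(4.839)/2.6179… = 0.60228… → 0.602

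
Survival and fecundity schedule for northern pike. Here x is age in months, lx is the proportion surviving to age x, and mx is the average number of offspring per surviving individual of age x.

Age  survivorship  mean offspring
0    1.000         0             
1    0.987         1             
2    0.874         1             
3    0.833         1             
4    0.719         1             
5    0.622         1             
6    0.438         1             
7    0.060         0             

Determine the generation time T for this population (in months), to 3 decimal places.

3.096

lx·mx: 0, 0.987, 0.874, 0.833, 0.719, 0.622, 0.438, 0 → R0 = 4.473
x·lx·mx: 0, 0.987, 1.748, 2.499, 2.876, 3.11, 2.628, 0 → Σ = 13.848
T = 13.848 / 4.473 = 3.095909… → 3.096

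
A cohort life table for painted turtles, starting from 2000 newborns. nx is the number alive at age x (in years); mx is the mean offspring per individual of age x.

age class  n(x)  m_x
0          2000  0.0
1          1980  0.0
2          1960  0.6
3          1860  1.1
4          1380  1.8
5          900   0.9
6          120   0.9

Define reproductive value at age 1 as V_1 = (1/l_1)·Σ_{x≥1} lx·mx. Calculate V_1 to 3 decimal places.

3.345

lx = nx/n0 = nx/2000: 1, 0.99, 0.98, 0.93, 0.69, 0.45, 0.06
lx·mx for x ≥ 1: 0, 0.588, 1.023, 1.242, 0.405, 0.054 → sum = 3.312
V_1 = 3.312 / l_1 = 3.312 / 0.99 = 3.345455… → 3.345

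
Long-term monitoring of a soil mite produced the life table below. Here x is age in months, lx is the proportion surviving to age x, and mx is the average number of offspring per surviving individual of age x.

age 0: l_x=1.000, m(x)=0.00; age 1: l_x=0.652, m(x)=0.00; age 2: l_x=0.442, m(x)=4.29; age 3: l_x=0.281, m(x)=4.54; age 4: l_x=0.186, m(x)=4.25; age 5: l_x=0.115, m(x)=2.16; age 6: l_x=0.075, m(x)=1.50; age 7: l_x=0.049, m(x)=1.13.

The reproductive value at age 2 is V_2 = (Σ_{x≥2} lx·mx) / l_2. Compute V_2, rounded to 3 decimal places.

lx·mx for x ≥ 2: 1.89618, 1.27574, 0.7905, 0.2484, 0.1125, 0.05537 → sum = 4.37869
V_2 = 4.37869 / l_2 = 4.37869 / 0.442 = 9.906538… → 9.907

9.907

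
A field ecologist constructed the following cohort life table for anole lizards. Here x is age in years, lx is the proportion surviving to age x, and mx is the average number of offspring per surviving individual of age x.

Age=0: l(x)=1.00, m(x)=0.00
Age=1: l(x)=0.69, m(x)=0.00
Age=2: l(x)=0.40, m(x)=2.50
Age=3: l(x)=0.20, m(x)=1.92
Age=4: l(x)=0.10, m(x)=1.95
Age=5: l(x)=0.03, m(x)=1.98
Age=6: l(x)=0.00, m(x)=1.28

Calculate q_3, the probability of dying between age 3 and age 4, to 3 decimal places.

q_3 = (l_3 − l_4) / l_3 = (0.2 − 0.1) / 0.2
     = 0.1 / 0.2 = 0.5 → 0.500

0.500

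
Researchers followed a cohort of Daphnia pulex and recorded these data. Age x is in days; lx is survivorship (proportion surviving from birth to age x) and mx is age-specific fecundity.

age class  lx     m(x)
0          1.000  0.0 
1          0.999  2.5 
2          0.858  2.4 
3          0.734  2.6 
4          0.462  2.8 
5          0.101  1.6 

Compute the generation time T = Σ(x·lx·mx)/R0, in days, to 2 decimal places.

2.31

lx·mx: 0, 2.4975, 2.0592, 1.9084, 1.2936, 0.1616 → R0 = 7.9203
x·lx·mx: 0, 2.4975, 4.1184, 5.7252, 5.1744, 0.808 → Σ = 18.3235
T = 18.3235 / 7.9203 = 2.313486… → 2.31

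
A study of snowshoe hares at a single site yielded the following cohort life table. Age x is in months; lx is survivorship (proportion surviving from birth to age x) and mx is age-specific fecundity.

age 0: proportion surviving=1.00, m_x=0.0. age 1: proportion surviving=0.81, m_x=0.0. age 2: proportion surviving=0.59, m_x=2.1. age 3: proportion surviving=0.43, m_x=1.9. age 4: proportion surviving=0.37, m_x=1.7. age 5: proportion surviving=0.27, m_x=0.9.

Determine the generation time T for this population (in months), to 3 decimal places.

lx·mx: 0, 0, 1.239, 0.817, 0.629, 0.243 → R0 = 2.928
x·lx·mx: 0, 0, 2.478, 2.451, 2.516, 1.215 → Σ = 8.66
T = 8.66 / 2.928 = 2.95765… → 2.958

2.958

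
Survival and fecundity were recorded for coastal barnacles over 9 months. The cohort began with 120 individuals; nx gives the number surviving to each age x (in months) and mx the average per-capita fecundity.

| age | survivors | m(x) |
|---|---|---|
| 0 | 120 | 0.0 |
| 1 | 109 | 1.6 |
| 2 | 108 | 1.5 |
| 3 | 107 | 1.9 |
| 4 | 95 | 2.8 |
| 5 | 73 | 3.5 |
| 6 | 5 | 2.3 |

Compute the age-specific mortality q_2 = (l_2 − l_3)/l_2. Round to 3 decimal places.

lx = nx/n0 = nx/120: 1, 0.90833…, 0.9, 0.89167…, 0.79167…, 0.60833…, 0.04167…
q_2 = (l_2 − l_3) / l_2 = (0.9 − 0.891667…) / 0.9
     = 0.008333… / 0.9 = 0.009259… → 0.009

0.009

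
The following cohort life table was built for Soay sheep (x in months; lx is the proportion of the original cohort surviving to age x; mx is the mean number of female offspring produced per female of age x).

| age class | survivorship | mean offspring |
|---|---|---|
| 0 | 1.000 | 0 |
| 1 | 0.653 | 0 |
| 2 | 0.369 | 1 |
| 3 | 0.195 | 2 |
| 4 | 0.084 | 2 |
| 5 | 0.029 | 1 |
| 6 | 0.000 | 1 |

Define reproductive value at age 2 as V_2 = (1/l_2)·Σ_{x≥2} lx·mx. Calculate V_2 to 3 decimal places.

lx·mx for x ≥ 2: 0.369, 0.39, 0.168, 0.029, 0 → sum = 0.956
V_2 = 0.956 / l_2 = 0.956 / 0.369 = 2.590786… → 2.591

2.591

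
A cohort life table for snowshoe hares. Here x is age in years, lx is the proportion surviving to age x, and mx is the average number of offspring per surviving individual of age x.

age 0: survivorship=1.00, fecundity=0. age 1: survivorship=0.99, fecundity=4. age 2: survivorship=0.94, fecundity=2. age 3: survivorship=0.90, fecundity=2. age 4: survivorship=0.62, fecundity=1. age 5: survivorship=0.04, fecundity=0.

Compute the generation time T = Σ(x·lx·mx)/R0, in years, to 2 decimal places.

lx·mx: 0, 3.96, 1.88, 1.8, 0.62, 0 → R0 = 8.26
x·lx·mx: 0, 3.96, 3.76, 5.4, 2.48, 0 → Σ = 15.6
T = 15.6 / 8.26 = 1.88862… → 1.89

1.89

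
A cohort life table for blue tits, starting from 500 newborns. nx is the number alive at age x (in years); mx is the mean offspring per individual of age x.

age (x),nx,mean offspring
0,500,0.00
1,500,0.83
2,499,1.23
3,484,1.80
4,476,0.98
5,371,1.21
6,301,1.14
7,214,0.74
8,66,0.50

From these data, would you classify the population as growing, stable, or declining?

lx = nx/n0 = nx/500: 1, 1, 0.998, 0.968, 0.952, 0.742, 0.602, 0.428, 0.132
R0 = Σ lx·mx = 0 + 0.83 + 1.22754 + 1.7424 + 0.93296 + 0.89782 + 0.68628 + 0.31672 + 0.066 = 6.69972
R0 > 1, so the population is growing.

growing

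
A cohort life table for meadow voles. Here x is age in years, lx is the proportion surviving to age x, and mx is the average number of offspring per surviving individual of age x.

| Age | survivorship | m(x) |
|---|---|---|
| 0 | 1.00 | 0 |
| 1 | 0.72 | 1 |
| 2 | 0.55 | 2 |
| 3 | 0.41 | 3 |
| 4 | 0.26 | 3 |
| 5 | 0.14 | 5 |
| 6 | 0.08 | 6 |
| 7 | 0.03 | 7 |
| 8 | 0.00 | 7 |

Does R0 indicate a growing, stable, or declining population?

R0 = Σ lx·mx = 0 + 0.72 + 1.1 + 1.23 + 0.78 + 0.7 + 0.48 + 0.21 + 0 = 5.22
R0 > 1, so the population is growing.

growing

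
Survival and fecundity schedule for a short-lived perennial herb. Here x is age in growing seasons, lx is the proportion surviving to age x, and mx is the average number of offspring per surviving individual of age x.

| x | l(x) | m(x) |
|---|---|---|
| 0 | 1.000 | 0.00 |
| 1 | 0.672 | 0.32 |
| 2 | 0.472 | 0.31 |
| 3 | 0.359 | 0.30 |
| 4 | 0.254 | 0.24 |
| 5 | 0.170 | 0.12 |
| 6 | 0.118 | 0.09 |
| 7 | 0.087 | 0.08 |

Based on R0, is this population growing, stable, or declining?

declining

R0 = Σ lx·mx = 0 + 0.21504 + 0.14632 + 0.1077 + 0.06096 + 0.0204 + 0.01062 + 0.00696 = 0.568
R0 < 1, so the population is declining.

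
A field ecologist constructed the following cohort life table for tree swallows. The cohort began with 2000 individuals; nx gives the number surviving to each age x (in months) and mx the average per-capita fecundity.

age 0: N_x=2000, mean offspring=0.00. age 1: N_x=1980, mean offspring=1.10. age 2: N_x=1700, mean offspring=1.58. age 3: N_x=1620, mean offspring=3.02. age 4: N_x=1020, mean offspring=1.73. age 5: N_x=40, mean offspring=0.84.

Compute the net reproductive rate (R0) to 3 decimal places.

lx = nx/n0 = nx/2000: 1, 0.99, 0.85, 0.81, 0.51, 0.02
lx·mx by age: 0, 1.089, 1.343, 2.4462, 0.8823, 0.0168
R0 = Σ lx·mx = 5.7773 → 5.777

5.777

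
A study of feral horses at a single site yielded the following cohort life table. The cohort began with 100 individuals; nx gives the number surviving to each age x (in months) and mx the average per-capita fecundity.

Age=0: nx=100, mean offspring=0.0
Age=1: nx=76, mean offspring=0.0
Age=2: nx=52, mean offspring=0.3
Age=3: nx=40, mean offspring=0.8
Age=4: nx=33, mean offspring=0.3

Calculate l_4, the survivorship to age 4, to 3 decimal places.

0.330

l_4 = n_4/n_0 = 33/100 = 0.33 → 0.330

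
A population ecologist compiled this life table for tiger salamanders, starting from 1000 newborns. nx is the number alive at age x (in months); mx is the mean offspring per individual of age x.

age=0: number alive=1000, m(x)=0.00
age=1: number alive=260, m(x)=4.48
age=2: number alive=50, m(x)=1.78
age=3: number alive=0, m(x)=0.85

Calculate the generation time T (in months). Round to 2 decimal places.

lx = nx/n0 = nx/1000: 1, 0.26, 0.05, 0
lx·mx: 0, 1.1648, 0.089, 0 → R0 = 1.2538
x·lx·mx: 0, 1.1648, 0.178, 0 → Σ = 1.3428
T = 1.3428 / 1.2538 = 1.070984… → 1.07

1.07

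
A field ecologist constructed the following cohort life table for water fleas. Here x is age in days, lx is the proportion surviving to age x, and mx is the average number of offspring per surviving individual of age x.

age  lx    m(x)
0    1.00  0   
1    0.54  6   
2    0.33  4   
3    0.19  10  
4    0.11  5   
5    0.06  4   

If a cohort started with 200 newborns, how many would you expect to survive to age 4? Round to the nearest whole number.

Expected survivors = N0 · l_4 = 200 × 0.11 = 22 → 22

22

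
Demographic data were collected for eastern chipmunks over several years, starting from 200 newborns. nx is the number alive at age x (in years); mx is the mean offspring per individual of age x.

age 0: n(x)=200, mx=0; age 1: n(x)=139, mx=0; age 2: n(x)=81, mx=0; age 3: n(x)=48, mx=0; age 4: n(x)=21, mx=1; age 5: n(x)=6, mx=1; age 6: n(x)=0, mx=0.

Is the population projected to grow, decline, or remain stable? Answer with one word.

lx = nx/n0 = nx/200: 1, 0.695, 0.405, 0.24, 0.105, 0.03, 0
R0 = Σ lx·mx = 0 + 0 + 0 + 0 + 0.105 + 0.03 + 0 = 0.135
R0 < 1, so the population is declining.

declining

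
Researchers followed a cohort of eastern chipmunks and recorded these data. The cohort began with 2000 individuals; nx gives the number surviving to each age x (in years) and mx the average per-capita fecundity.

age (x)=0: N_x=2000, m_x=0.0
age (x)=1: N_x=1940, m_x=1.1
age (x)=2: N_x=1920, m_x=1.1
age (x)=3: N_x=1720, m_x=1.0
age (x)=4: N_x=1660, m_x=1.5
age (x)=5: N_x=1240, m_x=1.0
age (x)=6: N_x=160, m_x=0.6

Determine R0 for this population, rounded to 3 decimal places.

4.896

lx = nx/n0 = nx/2000: 1, 0.97, 0.96, 0.86, 0.83, 0.62, 0.08
lx·mx by age: 0, 1.067, 1.056, 0.86, 1.245, 0.62, 0.048
R0 = Σ lx·mx = 4.896 → 4.896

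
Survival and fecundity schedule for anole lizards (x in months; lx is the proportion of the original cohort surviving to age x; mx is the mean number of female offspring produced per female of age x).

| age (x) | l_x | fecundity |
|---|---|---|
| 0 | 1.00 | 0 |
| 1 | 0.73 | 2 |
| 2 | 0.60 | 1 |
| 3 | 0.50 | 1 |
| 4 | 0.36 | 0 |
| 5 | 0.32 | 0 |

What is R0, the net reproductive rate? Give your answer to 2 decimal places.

lx·mx by age: 0, 1.46, 0.6, 0.5, 0, 0
R0 = Σ lx·mx = 2.56 → 2.56

2.56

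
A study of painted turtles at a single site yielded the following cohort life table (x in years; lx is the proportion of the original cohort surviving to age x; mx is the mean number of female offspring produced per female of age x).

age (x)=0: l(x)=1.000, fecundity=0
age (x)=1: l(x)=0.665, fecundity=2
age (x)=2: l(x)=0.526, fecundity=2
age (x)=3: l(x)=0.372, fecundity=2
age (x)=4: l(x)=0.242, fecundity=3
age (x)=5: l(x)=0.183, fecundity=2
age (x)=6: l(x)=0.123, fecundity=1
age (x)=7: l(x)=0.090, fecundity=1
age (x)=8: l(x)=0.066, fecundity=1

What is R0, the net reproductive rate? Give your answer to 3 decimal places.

4.497

lx·mx by age: 0, 1.33, 1.052, 0.744, 0.726, 0.366, 0.123, 0.09, 0.066
R0 = Σ lx·mx = 4.497 → 4.497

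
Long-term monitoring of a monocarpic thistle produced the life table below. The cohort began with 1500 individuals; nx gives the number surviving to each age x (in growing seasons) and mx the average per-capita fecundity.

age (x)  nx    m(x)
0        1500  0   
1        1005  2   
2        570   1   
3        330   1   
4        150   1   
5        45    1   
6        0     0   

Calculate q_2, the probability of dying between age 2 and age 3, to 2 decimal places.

0.42

lx = nx/n0 = nx/1500: 1, 0.67, 0.38, 0.22, 0.1, 0.03, 0
q_2 = (l_2 − l_3) / l_2 = (0.38 − 0.22) / 0.38
     = 0.16 / 0.38 = 0.421053… → 0.42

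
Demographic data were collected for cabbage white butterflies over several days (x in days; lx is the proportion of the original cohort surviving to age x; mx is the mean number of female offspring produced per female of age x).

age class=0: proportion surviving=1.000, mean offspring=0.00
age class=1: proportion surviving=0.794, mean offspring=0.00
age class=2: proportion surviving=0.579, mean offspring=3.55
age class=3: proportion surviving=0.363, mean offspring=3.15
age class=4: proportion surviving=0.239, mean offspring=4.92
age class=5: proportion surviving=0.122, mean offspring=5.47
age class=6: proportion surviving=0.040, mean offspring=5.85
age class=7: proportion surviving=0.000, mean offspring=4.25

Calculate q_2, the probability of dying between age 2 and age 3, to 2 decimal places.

q_2 = (l_2 − l_3) / l_2 = (0.579 − 0.363) / 0.579
     = 0.216 / 0.579 = 0.373057… → 0.37

0.37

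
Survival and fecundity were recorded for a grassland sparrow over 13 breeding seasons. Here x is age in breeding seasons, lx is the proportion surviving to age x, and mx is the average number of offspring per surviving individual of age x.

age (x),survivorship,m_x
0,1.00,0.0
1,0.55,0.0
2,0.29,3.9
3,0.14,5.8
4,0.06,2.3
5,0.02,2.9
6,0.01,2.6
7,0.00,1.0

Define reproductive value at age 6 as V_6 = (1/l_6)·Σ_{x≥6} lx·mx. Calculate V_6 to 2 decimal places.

lx·mx for x ≥ 6: 0.026, 0 → sum = 0.026
V_6 = 0.026 / l_6 = 0.026 / 0.01 = 2.6 → 2.60

2.60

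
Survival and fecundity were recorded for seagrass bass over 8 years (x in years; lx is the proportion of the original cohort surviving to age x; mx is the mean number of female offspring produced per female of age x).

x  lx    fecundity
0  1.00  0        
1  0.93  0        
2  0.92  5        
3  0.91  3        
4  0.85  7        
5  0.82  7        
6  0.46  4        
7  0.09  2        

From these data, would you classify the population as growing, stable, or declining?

growing

R0 = Σ lx·mx = 0 + 0 + 4.6 + 2.73 + 5.95 + 5.74 + 1.84 + 0.18 = 21.04
R0 > 1, so the population is growing.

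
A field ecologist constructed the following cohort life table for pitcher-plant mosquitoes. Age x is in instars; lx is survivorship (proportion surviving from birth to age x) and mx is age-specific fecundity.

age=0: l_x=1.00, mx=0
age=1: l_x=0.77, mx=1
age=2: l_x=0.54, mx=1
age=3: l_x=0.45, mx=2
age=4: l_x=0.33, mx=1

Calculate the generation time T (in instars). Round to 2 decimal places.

2.31

lx·mx: 0, 0.77, 0.54, 0.9, 0.33 → R0 = 2.54
x·lx·mx: 0, 0.77, 1.08, 2.7, 1.32 → Σ = 5.87
T = 5.87 / 2.54 = 2.311024… → 2.31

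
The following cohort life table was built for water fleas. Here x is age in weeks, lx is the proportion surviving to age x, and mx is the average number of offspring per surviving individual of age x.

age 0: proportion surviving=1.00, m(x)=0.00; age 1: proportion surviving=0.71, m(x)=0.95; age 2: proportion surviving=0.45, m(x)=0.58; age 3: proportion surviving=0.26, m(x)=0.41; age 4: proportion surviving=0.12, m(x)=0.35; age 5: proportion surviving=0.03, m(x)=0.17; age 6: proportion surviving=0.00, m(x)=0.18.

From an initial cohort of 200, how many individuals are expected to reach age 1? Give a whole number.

142

Expected survivors = N0 · l_1 = 200 × 0.71 = 142 → 142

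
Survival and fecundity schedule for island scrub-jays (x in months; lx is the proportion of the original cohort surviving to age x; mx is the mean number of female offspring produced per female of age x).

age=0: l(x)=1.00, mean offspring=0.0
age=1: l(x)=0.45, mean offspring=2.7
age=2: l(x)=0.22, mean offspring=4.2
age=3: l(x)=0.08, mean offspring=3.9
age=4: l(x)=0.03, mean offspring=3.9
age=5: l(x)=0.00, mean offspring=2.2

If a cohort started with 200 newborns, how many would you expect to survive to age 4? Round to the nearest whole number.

Expected survivors = N0 · l_4 = 200 × 0.03 = 6 → 6

6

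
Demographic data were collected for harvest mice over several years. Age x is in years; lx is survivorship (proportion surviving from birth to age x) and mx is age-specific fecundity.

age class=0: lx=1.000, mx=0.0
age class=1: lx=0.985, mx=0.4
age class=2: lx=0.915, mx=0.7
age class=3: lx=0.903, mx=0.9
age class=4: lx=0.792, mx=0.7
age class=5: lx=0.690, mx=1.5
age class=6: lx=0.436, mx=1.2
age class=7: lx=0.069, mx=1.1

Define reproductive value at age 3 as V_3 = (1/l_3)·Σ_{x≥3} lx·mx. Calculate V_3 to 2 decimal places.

lx·mx for x ≥ 3: 0.8127, 0.5544, 1.035, 0.5232, 0.0759 → sum = 3.0012
V_3 = 3.0012 / l_3 = 3.0012 / 0.903 = 3.323588… → 3.32

3.32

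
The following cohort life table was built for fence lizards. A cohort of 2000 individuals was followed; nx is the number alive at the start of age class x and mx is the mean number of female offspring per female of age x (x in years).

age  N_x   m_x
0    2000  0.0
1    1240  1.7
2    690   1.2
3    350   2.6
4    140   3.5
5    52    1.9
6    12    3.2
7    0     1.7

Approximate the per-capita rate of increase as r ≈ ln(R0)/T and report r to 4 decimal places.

0.3923

lx = nx/n0 = nx/2000: 1, 0.62, 0.345, 0.175, 0.07, 0.026, 0.006, 0
R0 = Σ lx·mx = 0 + 1.054 + 0.414 + 0.455 + 0.245 + 0.0494 + 0.0192 + 0 = 2.2366
Σ x·lx·mx = 4.5892; T = 4.5892/2.2366 = 2.05186…
r ≈ ln(R0)/T = ln(2.2366)/2.05186… = 0.392305… → 0.3923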